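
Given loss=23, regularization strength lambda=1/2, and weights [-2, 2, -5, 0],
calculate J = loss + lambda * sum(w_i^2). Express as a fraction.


L2 sq norm = sum(w^2) = 33. J = 23 + 1/2 * 33 = 79/2.

79/2


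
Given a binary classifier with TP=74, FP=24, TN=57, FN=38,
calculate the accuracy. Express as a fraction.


Accuracy = (TP + TN) / (TP + TN + FP + FN) = (74 + 57) / 193 = 131/193.

131/193


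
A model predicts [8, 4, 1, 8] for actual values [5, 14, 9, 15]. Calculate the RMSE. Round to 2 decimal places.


MSE = 55.5000. RMSE = sqrt(55.5000) = 7.45.

7.45


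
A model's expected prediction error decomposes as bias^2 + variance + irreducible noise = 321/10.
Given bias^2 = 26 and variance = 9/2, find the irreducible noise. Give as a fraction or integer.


Total error = bias^2 + variance + irreducible noise. So irreducible noise = 321/10 - 26 - 9/2 = 8/5.

8/5


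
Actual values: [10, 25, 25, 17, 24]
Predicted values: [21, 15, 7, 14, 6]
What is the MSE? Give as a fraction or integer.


MSE = (1/5) * ((10-21)^2=121 + (25-15)^2=100 + (25-7)^2=324 + (17-14)^2=9 + (24-6)^2=324). Sum = 878. MSE = 878/5.

878/5


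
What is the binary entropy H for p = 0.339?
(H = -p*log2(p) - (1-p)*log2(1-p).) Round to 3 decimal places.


H = -0.339*log2(0.339) - 0.661*log2(0.661) = 0.924.

0.924


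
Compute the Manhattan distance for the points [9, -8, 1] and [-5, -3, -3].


d = sum of absolute differences: |9--5|=14 + |-8--3|=5 + |1--3|=4 = 23.

23


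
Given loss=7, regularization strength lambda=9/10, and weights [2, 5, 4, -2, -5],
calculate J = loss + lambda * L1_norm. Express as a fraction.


L1 norm = sum(|w|) = 18. J = 7 + 9/10 * 18 = 116/5.

116/5


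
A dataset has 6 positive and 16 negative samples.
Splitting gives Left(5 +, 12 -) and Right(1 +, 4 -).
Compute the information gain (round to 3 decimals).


H(parent) = 0.8454. H(left) = 0.8740, H(right) = 0.7219. Weighted = (17/22)*0.8740 + (5/22)*0.7219 = 0.8394. IG = 0.8454 - 0.8394 = 0.0060, which rounds to 0.006.

0.006


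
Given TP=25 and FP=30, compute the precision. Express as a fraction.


Precision = TP / (TP + FP) = 25 / 55 = 5/11.

5/11


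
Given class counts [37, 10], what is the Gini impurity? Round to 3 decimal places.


Total = 47. Proportions: 37/47, 10/47. sum(p_i^2) = 0.6650. Gini = 1 - 0.6650 = 0.3350, which rounds to 0.335.

0.335


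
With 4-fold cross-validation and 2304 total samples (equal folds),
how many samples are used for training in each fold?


Each validation fold has 2304/4 = 576 samples. Training set = 2304 - 576 = 1728.

1728


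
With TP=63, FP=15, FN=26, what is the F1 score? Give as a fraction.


Precision = 63/78 = 21/26. Recall = 63/89 = 63/89. F1 = 2*P*R/(P+R) = 126/167.

126/167


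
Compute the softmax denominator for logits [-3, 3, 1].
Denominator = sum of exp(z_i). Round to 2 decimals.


Denom = e^-3=0.0498 + e^3=20.0855 + e^1=2.7183. Sum = 22.8536, which rounds to 22.85.

22.85


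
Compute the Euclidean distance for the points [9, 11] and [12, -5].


d = sqrt(sum of squared differences). (9-12)^2=9, (11--5)^2=256. Sum = 265.

sqrt(265)


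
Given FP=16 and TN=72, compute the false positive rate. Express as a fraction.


FPR = FP / (FP + TN) = 16 / 88 = 2/11.

2/11


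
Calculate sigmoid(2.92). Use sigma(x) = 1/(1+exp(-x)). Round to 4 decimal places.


sigma(2.92) = 1/(1+e^(-2.92)) = 1/(1+0.053934) = 1/1.053934 = 0.9488.

0.9488


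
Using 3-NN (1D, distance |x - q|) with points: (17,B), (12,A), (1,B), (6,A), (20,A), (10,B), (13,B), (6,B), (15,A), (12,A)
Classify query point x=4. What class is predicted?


Distances: |17-4|=13, |12-4|=8, |1-4|=3, |6-4|=2, |20-4|=16, |10-4|=6, |13-4|=9, |6-4|=2, |15-4|=11, |12-4|=8. 3 nearest: (6,A), (6,B), (1,B). Counts: {'A': 1, 'B': 2}. Majority class: B.

B


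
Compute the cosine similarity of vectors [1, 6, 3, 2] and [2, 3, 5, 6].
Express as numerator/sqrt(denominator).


dot = 47. |a|^2 = 50, |b|^2 = 74. cos = 47/sqrt(3700).

47/sqrt(3700)


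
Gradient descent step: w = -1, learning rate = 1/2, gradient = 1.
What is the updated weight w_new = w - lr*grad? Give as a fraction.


w_new = -1 - 1/2 * 1 = -1 - 1/2 = -3/2.

-3/2


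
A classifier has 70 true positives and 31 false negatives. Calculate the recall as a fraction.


Recall = TP / (TP + FN) = 70 / 101 = 70/101.

70/101


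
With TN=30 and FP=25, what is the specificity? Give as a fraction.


Specificity = TN / (TN + FP) = 30 / 55 = 6/11.

6/11


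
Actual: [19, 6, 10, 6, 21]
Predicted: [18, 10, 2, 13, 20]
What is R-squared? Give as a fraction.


Mean(y) = 62/5. SS_res = 131. SS_tot = 1026/5. R^2 = 1 - 131/(1026/5) = 371/1026.

371/1026


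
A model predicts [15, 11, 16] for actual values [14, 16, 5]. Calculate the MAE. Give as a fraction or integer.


MAE = (1/3) * (|14-15|=1 + |16-11|=5 + |5-16|=11). Sum = 17. MAE = 17/3.

17/3


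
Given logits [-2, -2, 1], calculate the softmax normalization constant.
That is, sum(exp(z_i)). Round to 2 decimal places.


Denom = e^-2=0.1353 + e^-2=0.1353 + e^1=2.7183. Sum = 2.9889, which rounds to 2.99.

2.99


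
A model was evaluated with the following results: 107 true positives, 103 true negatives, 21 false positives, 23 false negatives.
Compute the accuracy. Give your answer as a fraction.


Accuracy = (TP + TN) / (TP + TN + FP + FN) = (107 + 103) / 254 = 105/127.

105/127


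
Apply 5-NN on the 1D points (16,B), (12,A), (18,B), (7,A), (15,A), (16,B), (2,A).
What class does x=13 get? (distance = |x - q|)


Distances: |16-13|=3, |12-13|=1, |18-13|=5, |7-13|=6, |15-13|=2, |16-13|=3, |2-13|=11. 5 nearest: (12,A), (15,A), (16,B), (16,B), (18,B). Counts: {'A': 2, 'B': 3}. Majority class: B.

B


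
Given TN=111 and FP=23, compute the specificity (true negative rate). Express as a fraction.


Specificity = TN / (TN + FP) = 111 / 134 = 111/134.

111/134


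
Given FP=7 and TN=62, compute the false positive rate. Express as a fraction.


FPR = FP / (FP + TN) = 7 / 69 = 7/69.

7/69


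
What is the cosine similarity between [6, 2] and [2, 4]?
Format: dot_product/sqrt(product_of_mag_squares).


dot = 20. |a|^2 = 40, |b|^2 = 20. cos = 20/sqrt(800).

20/sqrt(800)


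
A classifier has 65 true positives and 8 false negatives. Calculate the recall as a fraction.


Recall = TP / (TP + FN) = 65 / 73 = 65/73.

65/73


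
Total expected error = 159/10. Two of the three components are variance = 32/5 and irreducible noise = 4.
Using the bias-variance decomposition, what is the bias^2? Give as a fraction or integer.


Total error = bias^2 + variance + irreducible noise. So bias^2 = 159/10 - 32/5 - 4 = 11/2.

11/2


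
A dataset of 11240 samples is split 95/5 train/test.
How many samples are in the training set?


Test set = 11240 * 5% = 562. Training set = 11240 - 562 = 10678.

10678


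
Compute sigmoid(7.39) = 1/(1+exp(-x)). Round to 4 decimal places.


sigma(7.39) = 1/(1+e^(-7.39)) = 1/(1+0.000617) = 1/1.000617 = 0.9994.

0.9994


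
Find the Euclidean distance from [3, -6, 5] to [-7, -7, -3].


d = sqrt(sum of squared differences). (3--7)^2=100, (-6--7)^2=1, (5--3)^2=64. Sum = 165.

sqrt(165)


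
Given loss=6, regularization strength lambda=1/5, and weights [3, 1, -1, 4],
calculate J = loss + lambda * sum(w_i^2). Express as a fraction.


L2 sq norm = sum(w^2) = 27. J = 6 + 1/5 * 27 = 57/5.

57/5


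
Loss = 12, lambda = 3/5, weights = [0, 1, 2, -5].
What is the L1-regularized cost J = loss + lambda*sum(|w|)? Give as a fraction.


L1 norm = sum(|w|) = 8. J = 12 + 3/5 * 8 = 84/5.

84/5


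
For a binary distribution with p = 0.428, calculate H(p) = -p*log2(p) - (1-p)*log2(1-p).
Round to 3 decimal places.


H = -0.428*log2(0.428) - 0.572*log2(0.572) = 0.985.

0.985


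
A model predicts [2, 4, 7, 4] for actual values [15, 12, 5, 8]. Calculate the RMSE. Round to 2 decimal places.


MSE = 63.2500. RMSE = sqrt(63.2500) = 7.95.

7.95


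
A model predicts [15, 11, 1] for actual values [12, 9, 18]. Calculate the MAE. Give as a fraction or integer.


MAE = (1/3) * (|12-15|=3 + |9-11|=2 + |18-1|=17). Sum = 22. MAE = 22/3.

22/3


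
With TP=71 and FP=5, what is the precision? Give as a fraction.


Precision = TP / (TP + FP) = 71 / 76 = 71/76.

71/76


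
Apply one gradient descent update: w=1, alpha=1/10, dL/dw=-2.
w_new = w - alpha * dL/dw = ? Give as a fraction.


w_new = 1 - 1/10 * -2 = 1 - -1/5 = 6/5.

6/5


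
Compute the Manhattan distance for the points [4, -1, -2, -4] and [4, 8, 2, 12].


d = sum of absolute differences: |4-4|=0 + |-1-8|=9 + |-2-2|=4 + |-4-12|=16 = 29.

29


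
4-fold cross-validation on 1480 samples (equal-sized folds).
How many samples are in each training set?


Each validation fold has 1480/4 = 370 samples. Training set = 1480 - 370 = 1110.

1110


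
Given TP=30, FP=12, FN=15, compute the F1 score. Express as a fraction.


Precision = 30/42 = 5/7. Recall = 30/45 = 2/3. F1 = 2*P*R/(P+R) = 20/29.

20/29


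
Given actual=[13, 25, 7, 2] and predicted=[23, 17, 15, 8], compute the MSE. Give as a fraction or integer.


MSE = (1/4) * ((13-23)^2=100 + (25-17)^2=64 + (7-15)^2=64 + (2-8)^2=36). Sum = 264. MSE = 66.

66


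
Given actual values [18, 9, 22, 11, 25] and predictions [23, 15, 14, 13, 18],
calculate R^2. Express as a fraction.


Mean(y) = 17. SS_res = 178. SS_tot = 190. R^2 = 1 - 178/(190) = 6/95.

6/95


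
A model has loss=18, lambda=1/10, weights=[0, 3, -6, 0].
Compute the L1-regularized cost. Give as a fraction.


L1 norm = sum(|w|) = 9. J = 18 + 1/10 * 9 = 189/10.

189/10


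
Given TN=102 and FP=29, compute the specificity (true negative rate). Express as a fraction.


Specificity = TN / (TN + FP) = 102 / 131 = 102/131.

102/131


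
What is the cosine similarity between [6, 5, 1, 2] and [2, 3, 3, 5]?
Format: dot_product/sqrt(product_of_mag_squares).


dot = 40. |a|^2 = 66, |b|^2 = 47. cos = 40/sqrt(3102).

40/sqrt(3102)


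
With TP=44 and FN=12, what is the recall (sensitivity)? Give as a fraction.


Recall = TP / (TP + FN) = 44 / 56 = 11/14.

11/14


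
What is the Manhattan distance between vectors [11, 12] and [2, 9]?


d = sum of absolute differences: |11-2|=9 + |12-9|=3 = 12.

12


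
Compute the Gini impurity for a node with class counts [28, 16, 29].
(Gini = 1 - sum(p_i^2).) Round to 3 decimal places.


Total = 73. Proportions: 28/73, 16/73, 29/73. sum(p_i^2) = 0.3530. Gini = 1 - 0.3530 = 0.6470, which rounds to 0.647.

0.647


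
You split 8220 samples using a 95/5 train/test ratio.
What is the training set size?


Test set = 8220 * 5% = 411. Training set = 8220 - 411 = 7809.

7809


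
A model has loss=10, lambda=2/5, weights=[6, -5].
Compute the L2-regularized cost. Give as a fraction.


L2 sq norm = sum(w^2) = 61. J = 10 + 2/5 * 61 = 172/5.

172/5


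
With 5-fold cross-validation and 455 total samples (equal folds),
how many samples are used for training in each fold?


Each validation fold has 455/5 = 91 samples. Training set = 455 - 91 = 364.

364


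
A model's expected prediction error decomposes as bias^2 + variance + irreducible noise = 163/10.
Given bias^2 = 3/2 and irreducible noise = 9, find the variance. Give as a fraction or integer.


Total error = bias^2 + variance + irreducible noise. So variance = 163/10 - 3/2 - 9 = 29/5.

29/5


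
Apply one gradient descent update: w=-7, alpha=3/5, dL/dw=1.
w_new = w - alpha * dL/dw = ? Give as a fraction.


w_new = -7 - 3/5 * 1 = -7 - 3/5 = -38/5.

-38/5


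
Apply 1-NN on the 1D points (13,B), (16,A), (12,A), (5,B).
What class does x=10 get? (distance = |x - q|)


Distances: |13-10|=3, |16-10|=6, |12-10|=2, |5-10|=5. 1 nearest: (12,A). Counts: {'A': 1}. Majority class: A.

A


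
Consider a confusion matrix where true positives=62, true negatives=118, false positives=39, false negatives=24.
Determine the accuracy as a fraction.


Accuracy = (TP + TN) / (TP + TN + FP + FN) = (62 + 118) / 243 = 20/27.

20/27


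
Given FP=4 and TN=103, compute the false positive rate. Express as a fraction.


FPR = FP / (FP + TN) = 4 / 107 = 4/107.

4/107


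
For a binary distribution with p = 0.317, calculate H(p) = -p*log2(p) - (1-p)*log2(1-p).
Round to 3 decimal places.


H = -0.317*log2(0.317) - 0.683*log2(0.683) = 0.901.

0.901


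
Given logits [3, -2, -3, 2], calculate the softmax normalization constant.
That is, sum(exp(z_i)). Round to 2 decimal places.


Denom = e^3=20.0855 + e^-2=0.1353 + e^-3=0.0498 + e^2=7.3891. Sum = 27.6597, which rounds to 27.66.

27.66


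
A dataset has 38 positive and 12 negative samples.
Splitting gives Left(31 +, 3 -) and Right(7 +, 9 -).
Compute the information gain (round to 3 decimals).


H(parent) = 0.7950. H(left) = 0.4306, H(right) = 0.9887. Weighted = (34/50)*0.4306 + (16/50)*0.9887 = 0.6092. IG = 0.7950 - 0.6092 = 0.1858, which rounds to 0.186.

0.186


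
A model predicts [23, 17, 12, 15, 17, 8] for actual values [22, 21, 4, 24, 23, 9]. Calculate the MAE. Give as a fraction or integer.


MAE = (1/6) * (|22-23|=1 + |21-17|=4 + |4-12|=8 + |24-15|=9 + |23-17|=6 + |9-8|=1). Sum = 29. MAE = 29/6.

29/6


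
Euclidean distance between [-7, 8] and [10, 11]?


d = sqrt(sum of squared differences). (-7-10)^2=289, (8-11)^2=9. Sum = 298.

sqrt(298)


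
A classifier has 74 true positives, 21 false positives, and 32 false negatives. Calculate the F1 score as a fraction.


Precision = 74/95 = 74/95. Recall = 74/106 = 37/53. F1 = 2*P*R/(P+R) = 148/201.

148/201


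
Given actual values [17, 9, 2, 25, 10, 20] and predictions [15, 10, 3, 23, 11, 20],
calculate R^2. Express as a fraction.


Mean(y) = 83/6. SS_res = 11. SS_tot = 2105/6. R^2 = 1 - 11/(2105/6) = 2039/2105.

2039/2105


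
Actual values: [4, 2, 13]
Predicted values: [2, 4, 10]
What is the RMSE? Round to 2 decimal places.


MSE = 5.6667. RMSE = sqrt(5.6667) = 2.38.

2.38


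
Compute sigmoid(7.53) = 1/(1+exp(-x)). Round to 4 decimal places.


sigma(7.53) = 1/(1+e^(-7.53)) = 1/(1+0.000537) = 1/1.000537 = 0.9995.

0.9995


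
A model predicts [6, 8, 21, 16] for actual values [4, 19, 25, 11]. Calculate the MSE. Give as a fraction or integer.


MSE = (1/4) * ((4-6)^2=4 + (19-8)^2=121 + (25-21)^2=16 + (11-16)^2=25). Sum = 166. MSE = 83/2.

83/2


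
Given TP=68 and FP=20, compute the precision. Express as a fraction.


Precision = TP / (TP + FP) = 68 / 88 = 17/22.

17/22


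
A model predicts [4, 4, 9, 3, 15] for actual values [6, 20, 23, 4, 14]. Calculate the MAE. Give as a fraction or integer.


MAE = (1/5) * (|6-4|=2 + |20-4|=16 + |23-9|=14 + |4-3|=1 + |14-15|=1). Sum = 34. MAE = 34/5.

34/5


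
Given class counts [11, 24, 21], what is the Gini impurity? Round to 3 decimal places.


Total = 56. Proportions: 11/56, 24/56, 21/56. sum(p_i^2) = 0.3629. Gini = 1 - 0.3629 = 0.6371, which rounds to 0.637.

0.637


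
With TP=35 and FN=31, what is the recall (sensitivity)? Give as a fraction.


Recall = TP / (TP + FN) = 35 / 66 = 35/66.

35/66


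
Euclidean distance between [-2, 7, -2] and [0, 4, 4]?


d = sqrt(sum of squared differences). (-2-0)^2=4, (7-4)^2=9, (-2-4)^2=36. Sum = 49.

7


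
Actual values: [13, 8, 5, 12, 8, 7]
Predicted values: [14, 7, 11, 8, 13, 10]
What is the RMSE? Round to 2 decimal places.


MSE = 14.6667. RMSE = sqrt(14.6667) = 3.83.

3.83


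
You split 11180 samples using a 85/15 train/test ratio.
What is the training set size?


Test set = 11180 * 15% = 1677. Training set = 11180 - 1677 = 9503.

9503


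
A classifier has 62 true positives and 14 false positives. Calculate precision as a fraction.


Precision = TP / (TP + FP) = 62 / 76 = 31/38.

31/38


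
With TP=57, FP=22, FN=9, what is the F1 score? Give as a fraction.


Precision = 57/79 = 57/79. Recall = 57/66 = 19/22. F1 = 2*P*R/(P+R) = 114/145.

114/145


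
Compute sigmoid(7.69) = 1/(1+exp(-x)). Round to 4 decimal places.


sigma(7.69) = 1/(1+e^(-7.69)) = 1/(1+0.000457) = 1/1.000457 = 0.9995.

0.9995


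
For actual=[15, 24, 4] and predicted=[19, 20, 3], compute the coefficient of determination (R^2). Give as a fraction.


Mean(y) = 43/3. SS_res = 33. SS_tot = 602/3. R^2 = 1 - 33/(602/3) = 503/602.

503/602


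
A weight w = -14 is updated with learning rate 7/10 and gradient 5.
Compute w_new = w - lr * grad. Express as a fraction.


w_new = -14 - 7/10 * 5 = -14 - 7/2 = -35/2.

-35/2


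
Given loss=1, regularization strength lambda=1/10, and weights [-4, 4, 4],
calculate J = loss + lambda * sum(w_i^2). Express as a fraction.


L2 sq norm = sum(w^2) = 48. J = 1 + 1/10 * 48 = 29/5.

29/5


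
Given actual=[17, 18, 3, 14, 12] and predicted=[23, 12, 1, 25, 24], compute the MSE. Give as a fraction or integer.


MSE = (1/5) * ((17-23)^2=36 + (18-12)^2=36 + (3-1)^2=4 + (14-25)^2=121 + (12-24)^2=144). Sum = 341. MSE = 341/5.

341/5


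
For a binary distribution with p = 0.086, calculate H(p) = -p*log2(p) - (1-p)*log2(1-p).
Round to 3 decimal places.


H = -0.086*log2(0.086) - 0.914*log2(0.914) = 0.423.

0.423


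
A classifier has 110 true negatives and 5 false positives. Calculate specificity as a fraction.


Specificity = TN / (TN + FP) = 110 / 115 = 22/23.

22/23


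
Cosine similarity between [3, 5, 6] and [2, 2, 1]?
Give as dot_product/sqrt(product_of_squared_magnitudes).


dot = 22. |a|^2 = 70, |b|^2 = 9. cos = 22/sqrt(630).

22/sqrt(630)


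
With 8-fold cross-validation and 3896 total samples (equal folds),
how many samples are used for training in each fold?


Each validation fold has 3896/8 = 487 samples. Training set = 3896 - 487 = 3409.

3409


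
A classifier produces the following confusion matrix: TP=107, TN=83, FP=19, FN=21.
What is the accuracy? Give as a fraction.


Accuracy = (TP + TN) / (TP + TN + FP + FN) = (107 + 83) / 230 = 19/23.

19/23


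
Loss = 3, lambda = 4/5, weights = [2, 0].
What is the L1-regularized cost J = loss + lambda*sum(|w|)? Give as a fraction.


L1 norm = sum(|w|) = 2. J = 3 + 4/5 * 2 = 23/5.

23/5


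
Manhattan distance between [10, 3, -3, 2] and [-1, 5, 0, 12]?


d = sum of absolute differences: |10--1|=11 + |3-5|=2 + |-3-0|=3 + |2-12|=10 = 26.

26


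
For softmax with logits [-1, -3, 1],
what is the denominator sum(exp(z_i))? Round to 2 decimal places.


Denom = e^-1=0.3679 + e^-3=0.0498 + e^1=2.7183. Sum = 3.1360, which rounds to 3.14.

3.14


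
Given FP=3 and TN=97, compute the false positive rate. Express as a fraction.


FPR = FP / (FP + TN) = 3 / 100 = 3/100.

3/100


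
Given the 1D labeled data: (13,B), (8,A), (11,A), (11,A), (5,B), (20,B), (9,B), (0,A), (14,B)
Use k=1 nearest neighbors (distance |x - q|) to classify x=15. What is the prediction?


Distances: |13-15|=2, |8-15|=7, |11-15|=4, |11-15|=4, |5-15|=10, |20-15|=5, |9-15|=6, |0-15|=15, |14-15|=1. 1 nearest: (14,B). Counts: {'B': 1}. Majority class: B.

B


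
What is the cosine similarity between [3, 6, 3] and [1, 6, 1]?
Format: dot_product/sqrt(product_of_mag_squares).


dot = 42. |a|^2 = 54, |b|^2 = 38. cos = 42/sqrt(2052).

42/sqrt(2052)


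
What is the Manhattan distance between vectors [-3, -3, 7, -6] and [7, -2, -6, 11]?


d = sum of absolute differences: |-3-7|=10 + |-3--2|=1 + |7--6|=13 + |-6-11|=17 = 41.

41


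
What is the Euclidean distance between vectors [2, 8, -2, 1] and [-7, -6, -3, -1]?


d = sqrt(sum of squared differences). (2--7)^2=81, (8--6)^2=196, (-2--3)^2=1, (1--1)^2=4. Sum = 282.

sqrt(282)


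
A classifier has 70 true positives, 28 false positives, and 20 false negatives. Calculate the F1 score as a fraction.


Precision = 70/98 = 5/7. Recall = 70/90 = 7/9. F1 = 2*P*R/(P+R) = 35/47.

35/47


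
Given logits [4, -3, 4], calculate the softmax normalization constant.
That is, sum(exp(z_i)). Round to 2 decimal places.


Denom = e^4=54.5982 + e^-3=0.0498 + e^4=54.5982. Sum = 109.2462, which rounds to 109.25.

109.25


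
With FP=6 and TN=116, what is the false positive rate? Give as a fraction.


FPR = FP / (FP + TN) = 6 / 122 = 3/61.

3/61


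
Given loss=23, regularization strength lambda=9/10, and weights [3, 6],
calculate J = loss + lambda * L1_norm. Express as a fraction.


L1 norm = sum(|w|) = 9. J = 23 + 9/10 * 9 = 311/10.

311/10


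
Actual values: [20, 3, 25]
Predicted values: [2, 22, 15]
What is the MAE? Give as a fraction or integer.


MAE = (1/3) * (|20-2|=18 + |3-22|=19 + |25-15|=10). Sum = 47. MAE = 47/3.

47/3


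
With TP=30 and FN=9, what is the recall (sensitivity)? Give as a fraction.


Recall = TP / (TP + FN) = 30 / 39 = 10/13.

10/13


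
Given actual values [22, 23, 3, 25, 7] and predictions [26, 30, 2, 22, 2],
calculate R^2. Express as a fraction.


Mean(y) = 16. SS_res = 100. SS_tot = 416. R^2 = 1 - 100/(416) = 79/104.

79/104


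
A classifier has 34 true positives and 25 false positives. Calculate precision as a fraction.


Precision = TP / (TP + FP) = 34 / 59 = 34/59.

34/59


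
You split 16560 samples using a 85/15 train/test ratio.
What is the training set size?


Test set = 16560 * 15% = 2484. Training set = 16560 - 2484 = 14076.

14076


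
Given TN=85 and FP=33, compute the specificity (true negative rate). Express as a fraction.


Specificity = TN / (TN + FP) = 85 / 118 = 85/118.

85/118


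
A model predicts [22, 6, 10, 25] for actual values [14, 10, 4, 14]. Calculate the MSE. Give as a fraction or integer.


MSE = (1/4) * ((14-22)^2=64 + (10-6)^2=16 + (4-10)^2=36 + (14-25)^2=121). Sum = 237. MSE = 237/4.

237/4


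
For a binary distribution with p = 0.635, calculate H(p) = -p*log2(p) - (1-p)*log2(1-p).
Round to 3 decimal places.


H = -0.635*log2(0.635) - 0.365*log2(0.365) = 0.947.

0.947


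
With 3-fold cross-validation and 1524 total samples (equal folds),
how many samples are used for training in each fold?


Each validation fold has 1524/3 = 508 samples. Training set = 1524 - 508 = 1016.

1016


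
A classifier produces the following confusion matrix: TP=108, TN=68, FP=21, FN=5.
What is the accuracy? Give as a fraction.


Accuracy = (TP + TN) / (TP + TN + FP + FN) = (108 + 68) / 202 = 88/101.

88/101


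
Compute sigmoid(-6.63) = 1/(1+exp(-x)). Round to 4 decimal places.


sigma(-6.63) = 1/(1+e^(6.63)) = 1/(1+757.482171) = 1/758.482171 = 0.0013.

0.0013


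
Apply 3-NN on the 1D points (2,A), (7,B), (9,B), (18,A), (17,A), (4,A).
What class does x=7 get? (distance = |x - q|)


Distances: |2-7|=5, |7-7|=0, |9-7|=2, |18-7|=11, |17-7|=10, |4-7|=3. 3 nearest: (7,B), (9,B), (4,A). Counts: {'B': 2, 'A': 1}. Majority class: B.

B


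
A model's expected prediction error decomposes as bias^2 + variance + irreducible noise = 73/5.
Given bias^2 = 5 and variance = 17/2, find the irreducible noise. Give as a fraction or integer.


Total error = bias^2 + variance + irreducible noise. So irreducible noise = 73/5 - 5 - 17/2 = 11/10.

11/10


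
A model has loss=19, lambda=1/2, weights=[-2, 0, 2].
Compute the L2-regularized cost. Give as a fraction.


L2 sq norm = sum(w^2) = 8. J = 19 + 1/2 * 8 = 23.

23


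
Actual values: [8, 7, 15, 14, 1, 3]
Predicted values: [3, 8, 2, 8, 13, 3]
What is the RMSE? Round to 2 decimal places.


MSE = 62.5000. RMSE = sqrt(62.5000) = 7.91.

7.91


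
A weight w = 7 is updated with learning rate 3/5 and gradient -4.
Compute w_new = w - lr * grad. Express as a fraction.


w_new = 7 - 3/5 * -4 = 7 - -12/5 = 47/5.

47/5


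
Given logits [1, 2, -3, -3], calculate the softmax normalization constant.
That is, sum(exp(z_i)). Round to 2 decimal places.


Denom = e^1=2.7183 + e^2=7.3891 + e^-3=0.0498 + e^-3=0.0498. Sum = 10.2070, which rounds to 10.21.

10.21


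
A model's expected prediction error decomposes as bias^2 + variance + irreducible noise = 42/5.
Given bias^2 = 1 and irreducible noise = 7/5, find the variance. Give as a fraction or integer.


Total error = bias^2 + variance + irreducible noise. So variance = 42/5 - 1 - 7/5 = 6.

6


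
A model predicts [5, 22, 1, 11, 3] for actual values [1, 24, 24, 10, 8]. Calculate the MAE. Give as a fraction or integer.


MAE = (1/5) * (|1-5|=4 + |24-22|=2 + |24-1|=23 + |10-11|=1 + |8-3|=5). Sum = 35. MAE = 7.

7


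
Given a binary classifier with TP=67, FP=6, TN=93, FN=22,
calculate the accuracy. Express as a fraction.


Accuracy = (TP + TN) / (TP + TN + FP + FN) = (67 + 93) / 188 = 40/47.

40/47


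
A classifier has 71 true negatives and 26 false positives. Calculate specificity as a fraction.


Specificity = TN / (TN + FP) = 71 / 97 = 71/97.

71/97


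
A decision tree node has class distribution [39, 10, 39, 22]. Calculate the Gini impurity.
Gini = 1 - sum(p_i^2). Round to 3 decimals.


Total = 110. Proportions: 39/110, 10/110, 39/110, 22/110. sum(p_i^2) = 0.2997. Gini = 1 - 0.2997 = 0.7003, which rounds to 0.700.

0.700


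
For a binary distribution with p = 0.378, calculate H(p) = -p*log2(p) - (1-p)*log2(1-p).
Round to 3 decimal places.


H = -0.378*log2(0.378) - 0.622*log2(0.622) = 0.957.

0.957


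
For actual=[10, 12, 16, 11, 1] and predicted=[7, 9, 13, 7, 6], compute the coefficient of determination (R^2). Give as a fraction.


Mean(y) = 10. SS_res = 68. SS_tot = 122. R^2 = 1 - 68/(122) = 27/61.

27/61


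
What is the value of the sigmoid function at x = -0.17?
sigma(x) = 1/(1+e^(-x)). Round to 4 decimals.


sigma(-0.17) = 1/(1+e^(0.17)) = 1/(1+1.185305) = 1/2.185305 = 0.4576.

0.4576


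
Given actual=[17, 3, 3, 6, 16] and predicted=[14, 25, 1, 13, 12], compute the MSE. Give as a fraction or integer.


MSE = (1/5) * ((17-14)^2=9 + (3-25)^2=484 + (3-1)^2=4 + (6-13)^2=49 + (16-12)^2=16). Sum = 562. MSE = 562/5.

562/5


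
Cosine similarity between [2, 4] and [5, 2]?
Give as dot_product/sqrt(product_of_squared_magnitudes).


dot = 18. |a|^2 = 20, |b|^2 = 29. cos = 18/sqrt(580).

18/sqrt(580)


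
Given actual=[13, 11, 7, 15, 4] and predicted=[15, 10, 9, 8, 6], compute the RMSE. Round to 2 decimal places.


MSE = 12.4000. RMSE = sqrt(12.4000) = 3.52.

3.52


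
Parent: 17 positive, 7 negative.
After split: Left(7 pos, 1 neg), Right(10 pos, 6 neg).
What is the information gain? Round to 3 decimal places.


H(parent) = 0.8709. H(left) = 0.5436, H(right) = 0.9544. Weighted = (8/24)*0.5436 + (16/24)*0.9544 = 0.8175. IG = 0.8709 - 0.8175 = 0.0534, which rounds to 0.053.

0.053


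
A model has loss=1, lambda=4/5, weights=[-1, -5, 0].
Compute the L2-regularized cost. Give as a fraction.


L2 sq norm = sum(w^2) = 26. J = 1 + 4/5 * 26 = 109/5.

109/5


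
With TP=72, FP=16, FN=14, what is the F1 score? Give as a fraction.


Precision = 72/88 = 9/11. Recall = 72/86 = 36/43. F1 = 2*P*R/(P+R) = 24/29.

24/29


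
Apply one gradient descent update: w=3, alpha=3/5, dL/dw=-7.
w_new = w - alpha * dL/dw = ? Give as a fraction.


w_new = 3 - 3/5 * -7 = 3 - -21/5 = 36/5.

36/5


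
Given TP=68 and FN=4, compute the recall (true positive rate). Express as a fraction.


Recall = TP / (TP + FN) = 68 / 72 = 17/18.

17/18


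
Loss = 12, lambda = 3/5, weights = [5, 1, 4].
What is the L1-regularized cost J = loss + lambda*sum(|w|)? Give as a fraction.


L1 norm = sum(|w|) = 10. J = 12 + 3/5 * 10 = 18.

18


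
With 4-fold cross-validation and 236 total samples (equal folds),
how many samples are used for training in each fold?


Each validation fold has 236/4 = 59 samples. Training set = 236 - 59 = 177.

177


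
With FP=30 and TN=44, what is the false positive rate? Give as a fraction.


FPR = FP / (FP + TN) = 30 / 74 = 15/37.

15/37


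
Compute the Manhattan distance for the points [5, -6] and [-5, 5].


d = sum of absolute differences: |5--5|=10 + |-6-5|=11 = 21.

21


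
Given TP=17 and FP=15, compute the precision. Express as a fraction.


Precision = TP / (TP + FP) = 17 / 32 = 17/32.

17/32


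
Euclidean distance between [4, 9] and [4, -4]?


d = sqrt(sum of squared differences). (4-4)^2=0, (9--4)^2=169. Sum = 169.

13


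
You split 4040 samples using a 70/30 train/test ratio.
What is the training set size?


Test set = 4040 * 30% = 1212. Training set = 4040 - 1212 = 2828.

2828


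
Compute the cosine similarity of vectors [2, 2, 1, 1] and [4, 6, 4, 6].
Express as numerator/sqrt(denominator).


dot = 30. |a|^2 = 10, |b|^2 = 104. cos = 30/sqrt(1040).

30/sqrt(1040)


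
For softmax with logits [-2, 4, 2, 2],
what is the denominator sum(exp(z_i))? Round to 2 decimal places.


Denom = e^-2=0.1353 + e^4=54.5982 + e^2=7.3891 + e^2=7.3891. Sum = 69.5117, which rounds to 69.51.

69.51


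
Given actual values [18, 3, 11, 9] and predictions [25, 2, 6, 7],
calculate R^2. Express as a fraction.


Mean(y) = 41/4. SS_res = 79. SS_tot = 459/4. R^2 = 1 - 79/(459/4) = 143/459.

143/459


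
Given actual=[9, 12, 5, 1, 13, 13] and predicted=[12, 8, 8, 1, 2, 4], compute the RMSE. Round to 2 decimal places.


MSE = 39.3333. RMSE = sqrt(39.3333) = 6.27.

6.27


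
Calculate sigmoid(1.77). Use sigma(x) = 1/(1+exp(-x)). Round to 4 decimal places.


sigma(1.77) = 1/(1+e^(-1.77)) = 1/(1+0.170333) = 1/1.170333 = 0.8545.

0.8545


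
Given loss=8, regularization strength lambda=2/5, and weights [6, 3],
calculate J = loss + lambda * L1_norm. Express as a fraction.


L1 norm = sum(|w|) = 9. J = 8 + 2/5 * 9 = 58/5.

58/5


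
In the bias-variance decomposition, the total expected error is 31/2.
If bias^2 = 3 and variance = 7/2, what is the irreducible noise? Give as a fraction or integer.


Total error = bias^2 + variance + irreducible noise. So irreducible noise = 31/2 - 3 - 7/2 = 9.

9


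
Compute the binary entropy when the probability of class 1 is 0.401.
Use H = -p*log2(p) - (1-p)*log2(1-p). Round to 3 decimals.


H = -0.401*log2(0.401) - 0.599*log2(0.599) = 0.972.

0.972


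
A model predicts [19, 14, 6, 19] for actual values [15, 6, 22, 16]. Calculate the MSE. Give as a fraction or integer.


MSE = (1/4) * ((15-19)^2=16 + (6-14)^2=64 + (22-6)^2=256 + (16-19)^2=9). Sum = 345. MSE = 345/4.

345/4


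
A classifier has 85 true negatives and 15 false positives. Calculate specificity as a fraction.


Specificity = TN / (TN + FP) = 85 / 100 = 17/20.

17/20


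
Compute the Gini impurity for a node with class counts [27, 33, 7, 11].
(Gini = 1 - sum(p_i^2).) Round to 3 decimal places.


Total = 78. Proportions: 27/78, 33/78, 7/78, 11/78. sum(p_i^2) = 0.3268. Gini = 1 - 0.3268 = 0.6732, which rounds to 0.673.

0.673


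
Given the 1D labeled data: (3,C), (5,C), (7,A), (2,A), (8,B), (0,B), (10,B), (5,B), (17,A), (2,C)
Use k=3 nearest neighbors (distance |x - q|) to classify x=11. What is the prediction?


Distances: |3-11|=8, |5-11|=6, |7-11|=4, |2-11|=9, |8-11|=3, |0-11|=11, |10-11|=1, |5-11|=6, |17-11|=6, |2-11|=9. 3 nearest: (10,B), (8,B), (7,A). Counts: {'B': 2, 'A': 1}. Majority class: B.

B


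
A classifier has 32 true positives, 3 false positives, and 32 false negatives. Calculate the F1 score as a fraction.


Precision = 32/35 = 32/35. Recall = 32/64 = 1/2. F1 = 2*P*R/(P+R) = 64/99.

64/99


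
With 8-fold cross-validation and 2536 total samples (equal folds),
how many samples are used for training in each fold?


Each validation fold has 2536/8 = 317 samples. Training set = 2536 - 317 = 2219.

2219


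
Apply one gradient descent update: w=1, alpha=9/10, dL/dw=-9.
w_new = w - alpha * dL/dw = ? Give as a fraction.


w_new = 1 - 9/10 * -9 = 1 - -81/10 = 91/10.

91/10


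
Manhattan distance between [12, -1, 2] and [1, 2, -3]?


d = sum of absolute differences: |12-1|=11 + |-1-2|=3 + |2--3|=5 = 19.

19


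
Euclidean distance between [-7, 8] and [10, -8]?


d = sqrt(sum of squared differences). (-7-10)^2=289, (8--8)^2=256. Sum = 545.

sqrt(545)


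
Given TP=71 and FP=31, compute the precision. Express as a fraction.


Precision = TP / (TP + FP) = 71 / 102 = 71/102.

71/102


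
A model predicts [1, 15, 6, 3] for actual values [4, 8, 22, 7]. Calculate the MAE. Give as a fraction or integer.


MAE = (1/4) * (|4-1|=3 + |8-15|=7 + |22-6|=16 + |7-3|=4). Sum = 30. MAE = 15/2.

15/2


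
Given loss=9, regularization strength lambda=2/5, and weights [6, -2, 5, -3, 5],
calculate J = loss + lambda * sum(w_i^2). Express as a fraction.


L2 sq norm = sum(w^2) = 99. J = 9 + 2/5 * 99 = 243/5.

243/5


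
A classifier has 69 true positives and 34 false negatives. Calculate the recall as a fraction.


Recall = TP / (TP + FN) = 69 / 103 = 69/103.

69/103


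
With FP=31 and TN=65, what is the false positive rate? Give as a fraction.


FPR = FP / (FP + TN) = 31 / 96 = 31/96.

31/96


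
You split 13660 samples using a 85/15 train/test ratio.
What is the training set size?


Test set = 13660 * 15% = 2049. Training set = 13660 - 2049 = 11611.

11611


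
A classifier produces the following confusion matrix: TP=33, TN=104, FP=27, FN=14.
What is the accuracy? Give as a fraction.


Accuracy = (TP + TN) / (TP + TN + FP + FN) = (33 + 104) / 178 = 137/178.

137/178


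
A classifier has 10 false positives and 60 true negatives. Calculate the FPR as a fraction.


FPR = FP / (FP + TN) = 10 / 70 = 1/7.

1/7


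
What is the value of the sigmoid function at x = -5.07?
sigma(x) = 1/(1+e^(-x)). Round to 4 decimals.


sigma(-5.07) = 1/(1+e^(5.07)) = 1/(1+159.174327) = 1/160.174327 = 0.0062.

0.0062


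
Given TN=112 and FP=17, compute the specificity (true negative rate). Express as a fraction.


Specificity = TN / (TN + FP) = 112 / 129 = 112/129.

112/129


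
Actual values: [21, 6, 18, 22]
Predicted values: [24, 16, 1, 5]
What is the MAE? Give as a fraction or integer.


MAE = (1/4) * (|21-24|=3 + |6-16|=10 + |18-1|=17 + |22-5|=17). Sum = 47. MAE = 47/4.

47/4


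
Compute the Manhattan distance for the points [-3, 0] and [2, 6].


d = sum of absolute differences: |-3-2|=5 + |0-6|=6 = 11.

11


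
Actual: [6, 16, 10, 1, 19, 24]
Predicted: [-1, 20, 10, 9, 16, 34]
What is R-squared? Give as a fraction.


Mean(y) = 38/3. SS_res = 238. SS_tot = 1102/3. R^2 = 1 - 238/(1102/3) = 194/551.

194/551


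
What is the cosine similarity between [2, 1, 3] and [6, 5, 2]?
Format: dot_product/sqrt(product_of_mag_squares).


dot = 23. |a|^2 = 14, |b|^2 = 65. cos = 23/sqrt(910).

23/sqrt(910)


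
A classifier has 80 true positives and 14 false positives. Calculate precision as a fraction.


Precision = TP / (TP + FP) = 80 / 94 = 40/47.

40/47


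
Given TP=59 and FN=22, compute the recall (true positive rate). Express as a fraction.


Recall = TP / (TP + FN) = 59 / 81 = 59/81.

59/81


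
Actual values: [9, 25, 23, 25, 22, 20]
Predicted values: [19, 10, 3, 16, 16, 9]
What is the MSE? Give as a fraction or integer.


MSE = (1/6) * ((9-19)^2=100 + (25-10)^2=225 + (23-3)^2=400 + (25-16)^2=81 + (22-16)^2=36 + (20-9)^2=121). Sum = 963. MSE = 321/2.

321/2


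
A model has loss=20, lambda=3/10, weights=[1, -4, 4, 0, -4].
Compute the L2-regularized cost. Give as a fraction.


L2 sq norm = sum(w^2) = 49. J = 20 + 3/10 * 49 = 347/10.

347/10


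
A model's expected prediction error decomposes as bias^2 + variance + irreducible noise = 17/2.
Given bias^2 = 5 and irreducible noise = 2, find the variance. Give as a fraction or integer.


Total error = bias^2 + variance + irreducible noise. So variance = 17/2 - 5 - 2 = 3/2.

3/2


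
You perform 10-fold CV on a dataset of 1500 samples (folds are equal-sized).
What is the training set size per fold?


Each validation fold has 1500/10 = 150 samples. Training set = 1500 - 150 = 1350.

1350


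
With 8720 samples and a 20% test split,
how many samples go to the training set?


Test set = 8720 * 20% = 1744. Training set = 8720 - 1744 = 6976.

6976


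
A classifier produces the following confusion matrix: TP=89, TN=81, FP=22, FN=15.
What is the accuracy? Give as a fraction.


Accuracy = (TP + TN) / (TP + TN + FP + FN) = (89 + 81) / 207 = 170/207.

170/207


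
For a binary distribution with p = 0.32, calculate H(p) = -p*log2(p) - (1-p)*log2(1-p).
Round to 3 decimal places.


H = -0.32*log2(0.32) - 0.68*log2(0.68) = 0.904.

0.904


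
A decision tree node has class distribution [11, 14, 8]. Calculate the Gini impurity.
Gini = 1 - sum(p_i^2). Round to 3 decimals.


Total = 33. Proportions: 11/33, 14/33, 8/33. sum(p_i^2) = 0.3499. Gini = 1 - 0.3499 = 0.6501, which rounds to 0.650.

0.650


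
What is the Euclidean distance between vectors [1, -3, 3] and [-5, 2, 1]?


d = sqrt(sum of squared differences). (1--5)^2=36, (-3-2)^2=25, (3-1)^2=4. Sum = 65.

sqrt(65)


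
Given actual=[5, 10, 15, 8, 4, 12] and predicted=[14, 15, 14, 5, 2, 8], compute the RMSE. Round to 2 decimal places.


MSE = 22.6667. RMSE = sqrt(22.6667) = 4.76.

4.76


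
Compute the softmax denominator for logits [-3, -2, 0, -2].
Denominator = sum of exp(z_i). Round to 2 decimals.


Denom = e^-3=0.0498 + e^-2=0.1353 + e^0=1.0000 + e^-2=0.1353. Sum = 1.3204, which rounds to 1.32.

1.32


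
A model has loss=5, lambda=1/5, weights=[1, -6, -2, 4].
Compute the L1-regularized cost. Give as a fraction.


L1 norm = sum(|w|) = 13. J = 5 + 1/5 * 13 = 38/5.

38/5


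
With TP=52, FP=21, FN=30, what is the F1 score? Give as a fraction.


Precision = 52/73 = 52/73. Recall = 52/82 = 26/41. F1 = 2*P*R/(P+R) = 104/155.

104/155


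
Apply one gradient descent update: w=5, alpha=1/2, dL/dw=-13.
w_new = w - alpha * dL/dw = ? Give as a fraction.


w_new = 5 - 1/2 * -13 = 5 - -13/2 = 23/2.

23/2


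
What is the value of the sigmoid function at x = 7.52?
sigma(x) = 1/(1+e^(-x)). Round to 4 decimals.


sigma(7.52) = 1/(1+e^(-7.52)) = 1/(1+0.000542) = 1/1.000542 = 0.9995.

0.9995


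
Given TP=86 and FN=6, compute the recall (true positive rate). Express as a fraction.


Recall = TP / (TP + FN) = 86 / 92 = 43/46.

43/46


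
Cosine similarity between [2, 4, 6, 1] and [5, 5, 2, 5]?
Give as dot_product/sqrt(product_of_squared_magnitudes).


dot = 47. |a|^2 = 57, |b|^2 = 79. cos = 47/sqrt(4503).

47/sqrt(4503)


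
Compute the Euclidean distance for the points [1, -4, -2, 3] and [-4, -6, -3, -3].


d = sqrt(sum of squared differences). (1--4)^2=25, (-4--6)^2=4, (-2--3)^2=1, (3--3)^2=36. Sum = 66.

sqrt(66)


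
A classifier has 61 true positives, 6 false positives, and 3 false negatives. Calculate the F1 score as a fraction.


Precision = 61/67 = 61/67. Recall = 61/64 = 61/64. F1 = 2*P*R/(P+R) = 122/131.

122/131


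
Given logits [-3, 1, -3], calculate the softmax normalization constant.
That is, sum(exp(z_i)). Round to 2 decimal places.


Denom = e^-3=0.0498 + e^1=2.7183 + e^-3=0.0498. Sum = 2.8179, which rounds to 2.82.

2.82


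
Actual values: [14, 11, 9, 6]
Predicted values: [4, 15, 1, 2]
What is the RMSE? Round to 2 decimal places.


MSE = 49.0000. RMSE = sqrt(49.0000) = 7.00.

7.00


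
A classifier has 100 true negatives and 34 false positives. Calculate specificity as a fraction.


Specificity = TN / (TN + FP) = 100 / 134 = 50/67.

50/67


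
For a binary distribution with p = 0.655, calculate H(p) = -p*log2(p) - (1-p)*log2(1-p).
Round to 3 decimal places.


H = -0.655*log2(0.655) - 0.345*log2(0.345) = 0.930.

0.930


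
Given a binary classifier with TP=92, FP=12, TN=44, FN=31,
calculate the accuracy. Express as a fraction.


Accuracy = (TP + TN) / (TP + TN + FP + FN) = (92 + 44) / 179 = 136/179.

136/179
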